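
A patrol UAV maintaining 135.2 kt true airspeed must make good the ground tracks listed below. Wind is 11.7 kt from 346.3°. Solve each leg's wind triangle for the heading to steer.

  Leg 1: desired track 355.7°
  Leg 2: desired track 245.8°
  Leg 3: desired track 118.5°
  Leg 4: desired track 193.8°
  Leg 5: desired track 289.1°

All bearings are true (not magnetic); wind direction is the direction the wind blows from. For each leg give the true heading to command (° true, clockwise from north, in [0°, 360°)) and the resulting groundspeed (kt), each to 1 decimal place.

Leg 1: heading=354.9°, groundspeed=123.6 kt
Leg 2: heading=250.7°, groundspeed=136.8 kt
Leg 3: heading=114.8°, groundspeed=142.8 kt
Leg 4: heading=196.1°, groundspeed=145.5 kt
Leg 5: heading=293.3°, groundspeed=128.5 kt

Leg 1: desired track 355.7°; wind correction -0.8° → command heading 354.9°, groundspeed 123.6 kt
Leg 2: desired track 245.8°; wind correction +4.9° → command heading 250.7°, groundspeed 136.8 kt
Leg 3: desired track 118.5°; wind correction -3.7° → command heading 114.8°, groundspeed 142.8 kt
Leg 4: desired track 193.8°; wind correction +2.3° → command heading 196.1°, groundspeed 145.5 kt
Leg 5: desired track 289.1°; wind correction +4.2° → command heading 293.3°, groundspeed 128.5 kt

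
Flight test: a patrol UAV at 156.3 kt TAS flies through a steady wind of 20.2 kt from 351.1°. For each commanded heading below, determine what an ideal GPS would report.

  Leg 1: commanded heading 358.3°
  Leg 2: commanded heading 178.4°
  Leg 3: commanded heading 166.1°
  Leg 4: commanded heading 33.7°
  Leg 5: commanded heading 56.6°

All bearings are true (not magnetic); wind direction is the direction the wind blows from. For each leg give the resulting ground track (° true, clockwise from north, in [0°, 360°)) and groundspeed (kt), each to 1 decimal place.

Leg 1: track=359.4°, groundspeed=136.3 kt
Leg 2: track=177.6°, groundspeed=176.4 kt
Leg 3: track=166.7°, groundspeed=176.4 kt
Leg 4: track=39.2°, groundspeed=142.1 kt
Leg 5: track=63.7°, groundspeed=149.1 kt

Leg 1: heading 358.3°; drift +1.1° → track 359.4°, groundspeed 136.3 kt
Leg 2: heading 178.4°; drift -0.8° → track 177.6°, groundspeed 176.4 kt
Leg 3: heading 166.1°; drift +0.6° → track 166.7°, groundspeed 176.4 kt
Leg 4: heading 33.7°; drift +5.5° → track 39.2°, groundspeed 142.1 kt
Leg 5: heading 56.6°; drift +7.1° → track 63.7°, groundspeed 149.1 kt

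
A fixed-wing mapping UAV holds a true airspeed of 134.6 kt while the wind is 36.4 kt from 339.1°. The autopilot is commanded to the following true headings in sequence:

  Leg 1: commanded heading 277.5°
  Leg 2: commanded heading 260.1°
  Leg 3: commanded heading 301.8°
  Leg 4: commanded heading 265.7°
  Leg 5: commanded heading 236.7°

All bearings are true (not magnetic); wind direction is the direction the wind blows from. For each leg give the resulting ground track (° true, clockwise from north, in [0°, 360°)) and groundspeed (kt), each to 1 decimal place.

Leg 1: track=262.2°, groundspeed=121.6 kt
Leg 2: track=244.5°, groundspeed=132.6 kt
Leg 3: track=290.0°, groundspeed=107.9 kt
Leg 4: track=250.0°, groundspeed=129.0 kt
Leg 5: track=222.7°, groundspeed=146.8 kt

Leg 1: heading 277.5°; drift -15.3° → track 262.2°, groundspeed 121.6 kt
Leg 2: heading 260.1°; drift -15.6° → track 244.5°, groundspeed 132.6 kt
Leg 3: heading 301.8°; drift -11.8° → track 290.0°, groundspeed 107.9 kt
Leg 4: heading 265.7°; drift -15.7° → track 250.0°, groundspeed 129.0 kt
Leg 5: heading 236.7°; drift -14.0° → track 222.7°, groundspeed 146.8 kt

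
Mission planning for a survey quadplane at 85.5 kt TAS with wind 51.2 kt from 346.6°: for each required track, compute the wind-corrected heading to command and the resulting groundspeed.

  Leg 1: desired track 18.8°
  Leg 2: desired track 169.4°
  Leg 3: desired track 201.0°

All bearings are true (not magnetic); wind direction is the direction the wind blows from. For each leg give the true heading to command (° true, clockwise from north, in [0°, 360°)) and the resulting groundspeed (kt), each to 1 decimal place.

Leg 1: heading=0.2°, groundspeed=37.7 kt
Leg 2: heading=171.1°, groundspeed=136.6 kt
Leg 3: heading=220.8°, groundspeed=122.7 kt

Leg 1: desired track 18.8°; wind correction -18.6° → command heading 0.2°, groundspeed 37.7 kt
Leg 2: desired track 169.4°; wind correction +1.7° → command heading 171.1°, groundspeed 136.6 kt
Leg 3: desired track 201.0°; wind correction +19.8° → command heading 220.8°, groundspeed 122.7 kt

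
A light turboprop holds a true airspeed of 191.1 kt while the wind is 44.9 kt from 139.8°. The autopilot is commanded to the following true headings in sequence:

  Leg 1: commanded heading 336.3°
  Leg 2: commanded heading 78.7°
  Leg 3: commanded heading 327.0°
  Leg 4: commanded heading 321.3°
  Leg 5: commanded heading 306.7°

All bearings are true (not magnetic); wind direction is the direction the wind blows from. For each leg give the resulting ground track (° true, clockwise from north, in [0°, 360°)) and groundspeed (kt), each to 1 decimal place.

Leg 1: heading 336.3°; drift -3.1° → track 333.2°, groundspeed 234.5 kt
Leg 2: heading 78.7°; drift -13.1° → track 65.6°, groundspeed 173.9 kt
Leg 3: heading 327.0°; drift -1.4° → track 325.6°, groundspeed 235.7 kt
Leg 4: heading 321.3°; drift -0.3° → track 321.0°, groundspeed 236.0 kt
Leg 5: heading 306.7°; drift +2.5° → track 309.2°, groundspeed 235.1 kt

Leg 1: track=333.2°, groundspeed=234.5 kt
Leg 2: track=65.6°, groundspeed=173.9 kt
Leg 3: track=325.6°, groundspeed=235.7 kt
Leg 4: track=321.0°, groundspeed=236.0 kt
Leg 5: track=309.2°, groundspeed=235.1 kt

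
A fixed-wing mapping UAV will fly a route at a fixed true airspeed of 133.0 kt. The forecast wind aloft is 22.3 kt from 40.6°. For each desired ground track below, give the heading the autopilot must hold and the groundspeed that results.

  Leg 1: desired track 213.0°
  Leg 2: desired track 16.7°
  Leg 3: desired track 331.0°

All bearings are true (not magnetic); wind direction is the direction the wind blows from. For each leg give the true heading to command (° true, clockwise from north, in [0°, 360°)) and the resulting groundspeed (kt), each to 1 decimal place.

Leg 1: heading=211.7°, groundspeed=155.1 kt
Leg 2: heading=20.6°, groundspeed=112.3 kt
Leg 3: heading=340.0°, groundspeed=123.6 kt

Leg 1: desired track 213.0°; wind correction -1.3° → command heading 211.7°, groundspeed 155.1 kt
Leg 2: desired track 16.7°; wind correction +3.9° → command heading 20.6°, groundspeed 112.3 kt
Leg 3: desired track 331.0°; wind correction +9.0° → command heading 340.0°, groundspeed 123.6 kt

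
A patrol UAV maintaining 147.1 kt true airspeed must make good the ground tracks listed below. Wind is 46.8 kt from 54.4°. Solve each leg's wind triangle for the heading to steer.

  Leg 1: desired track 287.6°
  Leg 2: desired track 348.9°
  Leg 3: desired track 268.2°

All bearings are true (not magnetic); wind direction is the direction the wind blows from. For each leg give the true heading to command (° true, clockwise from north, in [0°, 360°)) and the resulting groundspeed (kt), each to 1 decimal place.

Leg 1: desired track 287.6°; wind correction +14.8° → command heading 302.4°, groundspeed 170.3 kt
Leg 2: desired track 348.9°; wind correction +16.8° → command heading 5.7°, groundspeed 121.4 kt
Leg 3: desired track 268.2°; wind correction +10.2° → command heading 278.4°, groundspeed 183.7 kt

Leg 1: heading=302.4°, groundspeed=170.3 kt
Leg 2: heading=5.7°, groundspeed=121.4 kt
Leg 3: heading=278.4°, groundspeed=183.7 kt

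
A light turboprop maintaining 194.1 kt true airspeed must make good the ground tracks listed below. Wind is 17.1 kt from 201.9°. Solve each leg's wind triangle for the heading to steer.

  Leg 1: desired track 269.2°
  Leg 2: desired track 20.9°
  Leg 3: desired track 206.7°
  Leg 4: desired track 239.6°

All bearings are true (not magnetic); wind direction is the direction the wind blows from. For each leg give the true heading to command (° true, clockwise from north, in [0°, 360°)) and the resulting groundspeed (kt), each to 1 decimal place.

Leg 1: heading=264.5°, groundspeed=186.9 kt
Leg 2: heading=20.8°, groundspeed=211.2 kt
Leg 3: heading=206.3°, groundspeed=177.1 kt
Leg 4: heading=236.5°, groundspeed=180.3 kt

Leg 1: desired track 269.2°; wind correction -4.7° → command heading 264.5°, groundspeed 186.9 kt
Leg 2: desired track 20.9°; wind correction -0.1° → command heading 20.8°, groundspeed 211.2 kt
Leg 3: desired track 206.7°; wind correction -0.4° → command heading 206.3°, groundspeed 177.1 kt
Leg 4: desired track 239.6°; wind correction -3.1° → command heading 236.5°, groundspeed 180.3 kt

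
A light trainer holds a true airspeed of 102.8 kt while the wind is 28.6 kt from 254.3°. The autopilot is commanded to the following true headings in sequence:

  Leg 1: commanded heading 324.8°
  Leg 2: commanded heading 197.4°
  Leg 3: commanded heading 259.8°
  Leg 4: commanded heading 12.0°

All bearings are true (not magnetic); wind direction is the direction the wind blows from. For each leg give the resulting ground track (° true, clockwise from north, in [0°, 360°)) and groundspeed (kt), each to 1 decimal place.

Leg 1: track=340.9°, groundspeed=97.1 kt
Leg 2: track=182.0°, groundspeed=90.4 kt
Leg 3: track=261.9°, groundspeed=74.4 kt
Leg 4: track=24.3°, groundspeed=118.8 kt

Leg 1: heading 324.8°; drift +16.1° → track 340.9°, groundspeed 97.1 kt
Leg 2: heading 197.4°; drift -15.4° → track 182.0°, groundspeed 90.4 kt
Leg 3: heading 259.8°; drift +2.1° → track 261.9°, groundspeed 74.4 kt
Leg 4: heading 12.0°; drift +12.3° → track 24.3°, groundspeed 118.8 kt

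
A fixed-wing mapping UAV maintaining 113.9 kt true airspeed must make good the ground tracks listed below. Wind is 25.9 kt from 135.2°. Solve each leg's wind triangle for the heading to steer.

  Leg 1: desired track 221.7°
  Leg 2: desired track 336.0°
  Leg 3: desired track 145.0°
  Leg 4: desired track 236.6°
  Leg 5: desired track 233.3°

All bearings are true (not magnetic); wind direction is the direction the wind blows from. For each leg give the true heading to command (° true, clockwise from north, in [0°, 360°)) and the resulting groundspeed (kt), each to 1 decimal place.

Leg 1: heading=208.6°, groundspeed=109.3 kt
Leg 2: heading=340.6°, groundspeed=137.7 kt
Leg 3: heading=142.8°, groundspeed=88.3 kt
Leg 4: heading=223.7°, groundspeed=116.2 kt
Leg 5: heading=220.3°, groundspeed=114.6 kt

Leg 1: desired track 221.7°; wind correction -13.1° → command heading 208.6°, groundspeed 109.3 kt
Leg 2: desired track 336.0°; wind correction +4.6° → command heading 340.6°, groundspeed 137.7 kt
Leg 3: desired track 145.0°; wind correction -2.2° → command heading 142.8°, groundspeed 88.3 kt
Leg 4: desired track 236.6°; wind correction -12.9° → command heading 223.7°, groundspeed 116.2 kt
Leg 5: desired track 233.3°; wind correction -13.0° → command heading 220.3°, groundspeed 114.6 kt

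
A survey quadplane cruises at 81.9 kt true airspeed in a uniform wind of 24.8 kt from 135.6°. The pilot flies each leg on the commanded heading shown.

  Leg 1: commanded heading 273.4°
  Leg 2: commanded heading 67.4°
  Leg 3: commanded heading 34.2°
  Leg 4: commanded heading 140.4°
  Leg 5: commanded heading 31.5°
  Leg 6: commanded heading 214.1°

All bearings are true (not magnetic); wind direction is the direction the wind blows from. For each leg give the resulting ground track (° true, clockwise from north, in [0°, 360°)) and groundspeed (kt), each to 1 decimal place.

Leg 1: heading 273.4°; drift +9.4° → track 282.8°, groundspeed 101.6 kt
Leg 2: heading 67.4°; drift -17.6° → track 49.8°, groundspeed 76.3 kt
Leg 3: heading 34.2°; drift -15.6° → track 18.6°, groundspeed 90.1 kt
Leg 4: heading 140.4°; drift +2.1° → track 142.5°, groundspeed 57.2 kt
Leg 5: heading 31.5°; drift -15.3° → track 16.2°, groundspeed 91.2 kt
Leg 6: heading 214.1°; drift +17.5° → track 231.6°, groundspeed 80.7 kt

Leg 1: track=282.8°, groundspeed=101.6 kt
Leg 2: track=49.8°, groundspeed=76.3 kt
Leg 3: track=18.6°, groundspeed=90.1 kt
Leg 4: track=142.5°, groundspeed=57.2 kt
Leg 5: track=16.2°, groundspeed=91.2 kt
Leg 6: track=231.6°, groundspeed=80.7 kt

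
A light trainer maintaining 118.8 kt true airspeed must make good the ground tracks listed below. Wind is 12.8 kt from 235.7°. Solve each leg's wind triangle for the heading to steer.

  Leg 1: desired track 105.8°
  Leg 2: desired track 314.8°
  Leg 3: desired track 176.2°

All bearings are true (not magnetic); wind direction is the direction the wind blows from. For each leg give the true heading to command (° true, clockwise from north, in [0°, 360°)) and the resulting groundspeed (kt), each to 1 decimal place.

Leg 1: desired track 105.8°; wind correction +4.7° → command heading 110.5°, groundspeed 126.6 kt
Leg 2: desired track 314.8°; wind correction -6.1° → command heading 308.7°, groundspeed 115.7 kt
Leg 3: desired track 176.2°; wind correction +5.3° → command heading 181.5°, groundspeed 111.8 kt

Leg 1: heading=110.5°, groundspeed=126.6 kt
Leg 2: heading=308.7°, groundspeed=115.7 kt
Leg 3: heading=181.5°, groundspeed=111.8 kt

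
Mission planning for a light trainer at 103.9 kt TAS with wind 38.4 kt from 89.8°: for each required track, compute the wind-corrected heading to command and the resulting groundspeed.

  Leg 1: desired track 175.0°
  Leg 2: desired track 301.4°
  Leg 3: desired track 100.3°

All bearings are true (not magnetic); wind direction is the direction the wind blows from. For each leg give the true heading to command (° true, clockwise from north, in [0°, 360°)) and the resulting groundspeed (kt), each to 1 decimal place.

Leg 1: desired track 175.0°; wind correction -21.6° → command heading 153.4°, groundspeed 93.4 kt
Leg 2: desired track 301.4°; wind correction +11.2° → command heading 312.6°, groundspeed 134.6 kt
Leg 3: desired track 100.3°; wind correction -3.9° → command heading 96.4°, groundspeed 65.9 kt

Leg 1: heading=153.4°, groundspeed=93.4 kt
Leg 2: heading=312.6°, groundspeed=134.6 kt
Leg 3: heading=96.4°, groundspeed=65.9 kt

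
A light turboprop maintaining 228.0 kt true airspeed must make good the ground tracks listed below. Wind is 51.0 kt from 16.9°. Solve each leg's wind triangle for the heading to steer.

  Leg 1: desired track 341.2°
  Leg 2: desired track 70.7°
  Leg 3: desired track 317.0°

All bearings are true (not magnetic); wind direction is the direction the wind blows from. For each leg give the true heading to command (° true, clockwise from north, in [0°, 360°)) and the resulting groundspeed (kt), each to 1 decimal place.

Leg 1: desired track 341.2°; wind correction +7.5° → command heading 348.7°, groundspeed 184.6 kt
Leg 2: desired track 70.7°; wind correction -10.4° → command heading 60.3°, groundspeed 194.1 kt
Leg 3: desired track 317.0°; wind correction +11.2° → command heading 328.2°, groundspeed 198.1 kt

Leg 1: heading=348.7°, groundspeed=184.6 kt
Leg 2: heading=60.3°, groundspeed=194.1 kt
Leg 3: heading=328.2°, groundspeed=198.1 kt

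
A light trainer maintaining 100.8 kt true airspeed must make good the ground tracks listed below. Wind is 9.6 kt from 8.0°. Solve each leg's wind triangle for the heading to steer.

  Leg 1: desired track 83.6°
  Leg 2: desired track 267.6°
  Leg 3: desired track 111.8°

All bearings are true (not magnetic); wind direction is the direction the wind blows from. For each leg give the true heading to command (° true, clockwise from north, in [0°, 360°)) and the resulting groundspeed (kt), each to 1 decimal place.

Leg 1: desired track 83.6°; wind correction -5.3° → command heading 78.3°, groundspeed 98.0 kt
Leg 2: desired track 267.6°; wind correction +5.4° → command heading 273.0°, groundspeed 102.1 kt
Leg 3: desired track 111.8°; wind correction -5.3° → command heading 106.5°, groundspeed 102.7 kt

Leg 1: heading=78.3°, groundspeed=98.0 kt
Leg 2: heading=273.0°, groundspeed=102.1 kt
Leg 3: heading=106.5°, groundspeed=102.7 kt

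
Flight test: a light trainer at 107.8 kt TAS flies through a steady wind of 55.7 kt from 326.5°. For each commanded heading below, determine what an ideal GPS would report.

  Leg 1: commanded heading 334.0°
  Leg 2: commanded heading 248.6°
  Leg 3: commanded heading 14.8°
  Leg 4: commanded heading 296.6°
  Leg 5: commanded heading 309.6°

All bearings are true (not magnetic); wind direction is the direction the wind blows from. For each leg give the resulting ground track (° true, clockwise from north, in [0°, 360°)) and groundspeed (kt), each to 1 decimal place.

Leg 1: track=341.9°, groundspeed=53.1 kt
Leg 2: track=219.1°, groundspeed=110.5 kt
Leg 3: track=45.2°, groundspeed=82.1 kt
Leg 4: track=271.6°, groundspeed=65.7 kt
Leg 5: track=293.1°, groundspeed=56.9 kt

Leg 1: heading 334.0°; drift +7.9° → track 341.9°, groundspeed 53.1 kt
Leg 2: heading 248.6°; drift -29.5° → track 219.1°, groundspeed 110.5 kt
Leg 3: heading 14.8°; drift +30.4° → track 45.2°, groundspeed 82.1 kt
Leg 4: heading 296.6°; drift -25.0° → track 271.6°, groundspeed 65.7 kt
Leg 5: heading 309.6°; drift -16.5° → track 293.1°, groundspeed 56.9 kt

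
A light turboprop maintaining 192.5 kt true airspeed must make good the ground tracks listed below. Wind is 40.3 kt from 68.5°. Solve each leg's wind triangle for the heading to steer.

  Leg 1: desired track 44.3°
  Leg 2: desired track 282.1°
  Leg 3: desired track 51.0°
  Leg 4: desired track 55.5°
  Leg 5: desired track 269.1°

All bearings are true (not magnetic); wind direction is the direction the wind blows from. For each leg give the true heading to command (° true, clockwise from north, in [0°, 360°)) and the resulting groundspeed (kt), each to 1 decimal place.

Leg 1: desired track 44.3°; wind correction +4.9° → command heading 49.2°, groundspeed 155.0 kt
Leg 2: desired track 282.1°; wind correction +6.7° → command heading 288.8°, groundspeed 224.8 kt
Leg 3: desired track 51.0°; wind correction +3.6° → command heading 54.6°, groundspeed 153.7 kt
Leg 4: desired track 55.5°; wind correction +2.7° → command heading 58.2°, groundspeed 153.0 kt
Leg 5: desired track 269.1°; wind correction +4.2° → command heading 273.3°, groundspeed 229.7 kt

Leg 1: heading=49.2°, groundspeed=155.0 kt
Leg 2: heading=288.8°, groundspeed=224.8 kt
Leg 3: heading=54.6°, groundspeed=153.7 kt
Leg 4: heading=58.2°, groundspeed=153.0 kt
Leg 5: heading=273.3°, groundspeed=229.7 kt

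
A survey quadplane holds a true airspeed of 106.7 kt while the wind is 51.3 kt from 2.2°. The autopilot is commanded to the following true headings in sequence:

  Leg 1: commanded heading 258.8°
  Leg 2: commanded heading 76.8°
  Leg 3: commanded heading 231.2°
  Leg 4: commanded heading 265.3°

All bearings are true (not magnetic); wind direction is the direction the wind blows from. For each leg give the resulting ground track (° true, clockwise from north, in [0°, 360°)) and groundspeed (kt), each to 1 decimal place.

Leg 1: track=236.0°, groundspeed=128.7 kt
Leg 2: track=104.8°, groundspeed=105.4 kt
Leg 3: track=215.8°, groundspeed=145.6 kt
Leg 4: track=241.0°, groundspeed=123.8 kt

Leg 1: heading 258.8°; drift -22.8° → track 236.0°, groundspeed 128.7 kt
Leg 2: heading 76.8°; drift +28.0° → track 104.8°, groundspeed 105.4 kt
Leg 3: heading 231.2°; drift -15.4° → track 215.8°, groundspeed 145.6 kt
Leg 4: heading 265.3°; drift -24.3° → track 241.0°, groundspeed 123.8 kt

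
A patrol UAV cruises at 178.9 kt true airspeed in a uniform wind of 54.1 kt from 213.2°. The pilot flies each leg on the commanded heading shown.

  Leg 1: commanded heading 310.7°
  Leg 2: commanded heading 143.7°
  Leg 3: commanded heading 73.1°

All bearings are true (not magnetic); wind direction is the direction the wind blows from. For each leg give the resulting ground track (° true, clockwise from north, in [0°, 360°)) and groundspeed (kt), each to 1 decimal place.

Leg 1: heading 310.7°; drift +16.1° → track 326.8°, groundspeed 193.5 kt
Leg 2: heading 143.7°; drift -17.6° → track 126.1°, groundspeed 167.8 kt
Leg 3: heading 73.1°; drift -8.9° → track 64.2°, groundspeed 223.1 kt

Leg 1: track=326.8°, groundspeed=193.5 kt
Leg 2: track=126.1°, groundspeed=167.8 kt
Leg 3: track=64.2°, groundspeed=223.1 kt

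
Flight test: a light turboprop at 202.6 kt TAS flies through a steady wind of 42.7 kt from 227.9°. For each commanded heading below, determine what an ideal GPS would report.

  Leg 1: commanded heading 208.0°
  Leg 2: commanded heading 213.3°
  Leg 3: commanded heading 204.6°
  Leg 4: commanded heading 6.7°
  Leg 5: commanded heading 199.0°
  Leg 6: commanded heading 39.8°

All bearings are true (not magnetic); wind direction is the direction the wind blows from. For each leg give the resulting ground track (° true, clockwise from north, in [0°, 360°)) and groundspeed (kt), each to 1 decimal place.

Leg 1: heading 208.0°; drift -5.1° → track 202.9°, groundspeed 163.1 kt
Leg 2: heading 213.3°; drift -3.8° → track 209.5°, groundspeed 161.6 kt
Leg 3: heading 204.6°; drift -5.9° → track 198.7°, groundspeed 164.3 kt
Leg 4: heading 6.7°; drift +6.8° → track 13.5°, groundspeed 236.4 kt
Leg 5: heading 199.0°; drift -7.1° → track 191.9°, groundspeed 166.5 kt
Leg 6: heading 39.8°; drift +1.4° → track 41.2°, groundspeed 244.9 kt

Leg 1: track=202.9°, groundspeed=163.1 kt
Leg 2: track=209.5°, groundspeed=161.6 kt
Leg 3: track=198.7°, groundspeed=164.3 kt
Leg 4: track=13.5°, groundspeed=236.4 kt
Leg 5: track=191.9°, groundspeed=166.5 kt
Leg 6: track=41.2°, groundspeed=244.9 kt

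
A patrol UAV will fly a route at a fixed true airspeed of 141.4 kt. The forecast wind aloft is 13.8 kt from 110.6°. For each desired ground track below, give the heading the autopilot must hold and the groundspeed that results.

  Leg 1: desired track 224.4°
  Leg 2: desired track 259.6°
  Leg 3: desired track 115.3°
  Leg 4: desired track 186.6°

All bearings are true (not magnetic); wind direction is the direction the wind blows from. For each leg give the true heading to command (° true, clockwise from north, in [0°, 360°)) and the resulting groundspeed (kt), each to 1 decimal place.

Leg 1: heading=219.3°, groundspeed=146.4 kt
Leg 2: heading=256.7°, groundspeed=153.1 kt
Leg 3: heading=114.8°, groundspeed=127.6 kt
Leg 4: heading=181.2°, groundspeed=137.4 kt

Leg 1: desired track 224.4°; wind correction -5.1° → command heading 219.3°, groundspeed 146.4 kt
Leg 2: desired track 259.6°; wind correction -2.9° → command heading 256.7°, groundspeed 153.1 kt
Leg 3: desired track 115.3°; wind correction -0.5° → command heading 114.8°, groundspeed 127.6 kt
Leg 4: desired track 186.6°; wind correction -5.4° → command heading 181.2°, groundspeed 137.4 kt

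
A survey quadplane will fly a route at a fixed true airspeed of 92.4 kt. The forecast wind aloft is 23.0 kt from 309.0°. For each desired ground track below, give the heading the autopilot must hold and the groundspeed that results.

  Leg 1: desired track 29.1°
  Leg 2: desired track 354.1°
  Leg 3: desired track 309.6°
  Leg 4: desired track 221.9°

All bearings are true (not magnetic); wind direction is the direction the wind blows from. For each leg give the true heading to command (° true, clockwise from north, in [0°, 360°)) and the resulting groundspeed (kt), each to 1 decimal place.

Leg 1: heading=14.9°, groundspeed=85.6 kt
Leg 2: heading=343.9°, groundspeed=74.7 kt
Leg 3: heading=309.5°, groundspeed=69.4 kt
Leg 4: heading=236.3°, groundspeed=88.3 kt

Leg 1: desired track 29.1°; wind correction -14.2° → command heading 14.9°, groundspeed 85.6 kt
Leg 2: desired track 354.1°; wind correction -10.2° → command heading 343.9°, groundspeed 74.7 kt
Leg 3: desired track 309.6°; wind correction -0.1° → command heading 309.5°, groundspeed 69.4 kt
Leg 4: desired track 221.9°; wind correction +14.4° → command heading 236.3°, groundspeed 88.3 kt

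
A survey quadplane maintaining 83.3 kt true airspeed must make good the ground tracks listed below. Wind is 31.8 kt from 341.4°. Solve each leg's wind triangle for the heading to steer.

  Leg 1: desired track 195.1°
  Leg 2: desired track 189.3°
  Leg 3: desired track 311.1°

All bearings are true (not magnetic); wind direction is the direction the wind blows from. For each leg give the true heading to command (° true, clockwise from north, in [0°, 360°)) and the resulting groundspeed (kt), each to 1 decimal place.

Leg 1: heading=207.3°, groundspeed=107.9 kt
Leg 2: heading=199.6°, groundspeed=110.1 kt
Leg 3: heading=322.2°, groundspeed=54.3 kt

Leg 1: desired track 195.1°; wind correction +12.2° → command heading 207.3°, groundspeed 107.9 kt
Leg 2: desired track 189.3°; wind correction +10.3° → command heading 199.6°, groundspeed 110.1 kt
Leg 3: desired track 311.1°; wind correction +11.1° → command heading 322.2°, groundspeed 54.3 kt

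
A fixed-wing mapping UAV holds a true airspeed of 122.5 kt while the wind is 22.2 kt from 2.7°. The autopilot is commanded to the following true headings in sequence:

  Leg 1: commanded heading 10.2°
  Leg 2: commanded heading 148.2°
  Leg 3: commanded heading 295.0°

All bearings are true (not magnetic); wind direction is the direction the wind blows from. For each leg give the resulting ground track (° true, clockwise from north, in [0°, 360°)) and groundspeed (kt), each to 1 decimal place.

Leg 1: track=11.9°, groundspeed=100.5 kt
Leg 2: track=153.3°, groundspeed=141.4 kt
Leg 3: track=284.8°, groundspeed=115.9 kt

Leg 1: heading 10.2°; drift +1.7° → track 11.9°, groundspeed 100.5 kt
Leg 2: heading 148.2°; drift +5.1° → track 153.3°, groundspeed 141.4 kt
Leg 3: heading 295.0°; drift -10.2° → track 284.8°, groundspeed 115.9 kt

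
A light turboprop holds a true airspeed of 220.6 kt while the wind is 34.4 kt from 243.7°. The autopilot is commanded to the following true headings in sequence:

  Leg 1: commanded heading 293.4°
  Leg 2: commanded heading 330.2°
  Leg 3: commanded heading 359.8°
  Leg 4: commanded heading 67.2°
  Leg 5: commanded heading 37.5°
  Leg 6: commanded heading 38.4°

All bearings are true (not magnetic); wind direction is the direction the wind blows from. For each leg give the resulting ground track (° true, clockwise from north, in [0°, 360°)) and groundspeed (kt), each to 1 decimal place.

Leg 1: track=300.9°, groundspeed=200.1 kt
Leg 2: track=339.1°, groundspeed=221.2 kt
Leg 3: track=7.3°, groundspeed=237.7 kt
Leg 4: track=66.7°, groundspeed=254.9 kt
Leg 5: track=41.0°, groundspeed=251.9 kt
Leg 6: track=41.7°, groundspeed=252.1 kt

Leg 1: heading 293.4°; drift +7.5° → track 300.9°, groundspeed 200.1 kt
Leg 2: heading 330.2°; drift +8.9° → track 339.1°, groundspeed 221.2 kt
Leg 3: heading 359.8°; drift +7.5° → track 7.3°, groundspeed 237.7 kt
Leg 4: heading 67.2°; drift -0.5° → track 66.7°, groundspeed 254.9 kt
Leg 5: heading 37.5°; drift +3.5° → track 41.0°, groundspeed 251.9 kt
Leg 6: heading 38.4°; drift +3.3° → track 41.7°, groundspeed 252.1 kt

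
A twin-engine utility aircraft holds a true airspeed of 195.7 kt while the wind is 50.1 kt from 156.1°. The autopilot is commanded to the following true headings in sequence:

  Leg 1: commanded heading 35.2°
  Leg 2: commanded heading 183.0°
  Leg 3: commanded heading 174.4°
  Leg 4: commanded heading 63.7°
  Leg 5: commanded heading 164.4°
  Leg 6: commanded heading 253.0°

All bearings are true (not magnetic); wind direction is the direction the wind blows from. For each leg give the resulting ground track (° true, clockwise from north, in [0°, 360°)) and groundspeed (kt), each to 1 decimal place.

Leg 1: track=24.2°, groundspeed=225.6 kt
Leg 2: track=191.5°, groundspeed=152.7 kt
Leg 3: track=180.5°, groundspeed=149.0 kt
Leg 4: track=49.5°, groundspeed=204.0 kt
Leg 5: track=167.2°, groundspeed=146.3 kt
Leg 6: track=266.9°, groundspeed=207.8 kt

Leg 1: heading 35.2°; drift -11.0° → track 24.2°, groundspeed 225.6 kt
Leg 2: heading 183.0°; drift +8.5° → track 191.5°, groundspeed 152.7 kt
Leg 3: heading 174.4°; drift +6.1° → track 180.5°, groundspeed 149.0 kt
Leg 4: heading 63.7°; drift -14.2° → track 49.5°, groundspeed 204.0 kt
Leg 5: heading 164.4°; drift +2.8° → track 167.2°, groundspeed 146.3 kt
Leg 6: heading 253.0°; drift +13.9° → track 266.9°, groundspeed 207.8 kt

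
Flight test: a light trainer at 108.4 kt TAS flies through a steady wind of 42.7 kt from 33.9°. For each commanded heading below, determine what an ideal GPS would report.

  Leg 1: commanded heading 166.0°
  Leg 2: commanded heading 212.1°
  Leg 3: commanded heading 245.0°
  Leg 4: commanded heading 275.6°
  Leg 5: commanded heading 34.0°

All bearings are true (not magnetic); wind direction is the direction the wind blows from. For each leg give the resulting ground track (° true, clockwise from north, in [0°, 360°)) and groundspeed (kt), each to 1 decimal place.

Leg 1: heading 166.0°; drift +13.0° → track 179.0°, groundspeed 140.6 kt
Leg 2: heading 212.1°; drift +0.5° → track 212.6°, groundspeed 151.1 kt
Leg 3: heading 245.0°; drift -8.7° → track 236.3°, groundspeed 146.6 kt
Leg 4: heading 275.6°; drift -16.3° → track 259.3°, groundspeed 134.0 kt
Leg 5: heading 34.0°; drift +0.1° → track 34.1°, groundspeed 65.7 kt

Leg 1: track=179.0°, groundspeed=140.6 kt
Leg 2: track=212.6°, groundspeed=151.1 kt
Leg 3: track=236.3°, groundspeed=146.6 kt
Leg 4: track=259.3°, groundspeed=134.0 kt
Leg 5: track=34.1°, groundspeed=65.7 kt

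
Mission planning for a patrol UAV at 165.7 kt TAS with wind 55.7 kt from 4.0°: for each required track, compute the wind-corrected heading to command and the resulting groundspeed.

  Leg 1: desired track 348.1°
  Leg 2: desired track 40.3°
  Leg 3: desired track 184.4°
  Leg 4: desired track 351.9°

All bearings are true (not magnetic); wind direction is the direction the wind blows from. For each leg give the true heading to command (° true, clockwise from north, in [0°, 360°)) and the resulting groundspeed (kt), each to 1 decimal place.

Leg 1: heading=353.4°, groundspeed=111.4 kt
Leg 2: heading=28.8°, groundspeed=117.5 kt
Leg 3: heading=184.5°, groundspeed=221.4 kt
Leg 4: heading=355.9°, groundspeed=110.8 kt

Leg 1: desired track 348.1°; wind correction +5.3° → command heading 353.4°, groundspeed 111.4 kt
Leg 2: desired track 40.3°; wind correction -11.5° → command heading 28.8°, groundspeed 117.5 kt
Leg 3: desired track 184.4°; wind correction +0.1° → command heading 184.5°, groundspeed 221.4 kt
Leg 4: desired track 351.9°; wind correction +4.0° → command heading 355.9°, groundspeed 110.8 kt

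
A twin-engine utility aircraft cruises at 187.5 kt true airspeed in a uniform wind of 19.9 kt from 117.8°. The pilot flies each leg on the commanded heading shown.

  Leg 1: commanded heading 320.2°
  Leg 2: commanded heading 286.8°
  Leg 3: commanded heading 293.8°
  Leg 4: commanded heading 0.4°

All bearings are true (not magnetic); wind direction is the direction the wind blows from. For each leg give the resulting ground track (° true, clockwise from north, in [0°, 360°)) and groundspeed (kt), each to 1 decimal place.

Leg 1: track=318.1°, groundspeed=206.0 kt
Leg 2: track=287.9°, groundspeed=207.1 kt
Leg 3: track=294.2°, groundspeed=207.4 kt
Leg 4: track=355.3°, groundspeed=197.4 kt

Leg 1: heading 320.2°; drift -2.1° → track 318.1°, groundspeed 206.0 kt
Leg 2: heading 286.8°; drift +1.1° → track 287.9°, groundspeed 207.1 kt
Leg 3: heading 293.8°; drift +0.4° → track 294.2°, groundspeed 207.4 kt
Leg 4: heading 0.4°; drift -5.1° → track 355.3°, groundspeed 197.4 kt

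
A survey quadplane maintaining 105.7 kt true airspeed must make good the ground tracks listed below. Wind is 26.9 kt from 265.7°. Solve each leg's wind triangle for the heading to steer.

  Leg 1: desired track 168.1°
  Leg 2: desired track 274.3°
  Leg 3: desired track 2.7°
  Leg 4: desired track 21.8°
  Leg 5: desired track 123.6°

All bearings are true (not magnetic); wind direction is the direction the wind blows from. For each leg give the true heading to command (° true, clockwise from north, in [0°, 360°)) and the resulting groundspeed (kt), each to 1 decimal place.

Leg 1: heading=182.7°, groundspeed=105.8 kt
Leg 2: heading=272.1°, groundspeed=79.0 kt
Leg 3: heading=348.1°, groundspeed=105.6 kt
Leg 4: heading=8.6°, groundspeed=114.7 kt
Leg 5: heading=132.6°, groundspeed=125.6 kt

Leg 1: desired track 168.1°; wind correction +14.6° → command heading 182.7°, groundspeed 105.8 kt
Leg 2: desired track 274.3°; wind correction -2.2° → command heading 272.1°, groundspeed 79.0 kt
Leg 3: desired track 2.7°; wind correction -14.6° → command heading 348.1°, groundspeed 105.6 kt
Leg 4: desired track 21.8°; wind correction -13.2° → command heading 8.6°, groundspeed 114.7 kt
Leg 5: desired track 123.6°; wind correction +9.0° → command heading 132.6°, groundspeed 125.6 kt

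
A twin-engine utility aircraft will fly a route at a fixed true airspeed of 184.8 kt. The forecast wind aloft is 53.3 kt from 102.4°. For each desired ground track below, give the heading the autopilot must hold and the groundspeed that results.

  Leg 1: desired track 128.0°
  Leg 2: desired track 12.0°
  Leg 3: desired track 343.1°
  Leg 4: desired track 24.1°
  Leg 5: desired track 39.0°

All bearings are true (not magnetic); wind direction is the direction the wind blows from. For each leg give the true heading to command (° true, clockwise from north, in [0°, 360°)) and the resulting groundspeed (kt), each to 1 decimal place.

Leg 1: desired track 128.0°; wind correction -7.2° → command heading 120.8°, groundspeed 135.3 kt
Leg 2: desired track 12.0°; wind correction +16.8° → command heading 28.8°, groundspeed 177.3 kt
Leg 3: desired track 343.1°; wind correction +14.6° → command heading 357.7°, groundspeed 204.9 kt
Leg 4: desired track 24.1°; wind correction +16.4° → command heading 40.5°, groundspeed 166.5 kt
Leg 5: desired track 39.0°; wind correction +14.9° → command heading 53.9°, groundspeed 154.7 kt

Leg 1: heading=120.8°, groundspeed=135.3 kt
Leg 2: heading=28.8°, groundspeed=177.3 kt
Leg 3: heading=357.7°, groundspeed=204.9 kt
Leg 4: heading=40.5°, groundspeed=166.5 kt
Leg 5: heading=53.9°, groundspeed=154.7 kt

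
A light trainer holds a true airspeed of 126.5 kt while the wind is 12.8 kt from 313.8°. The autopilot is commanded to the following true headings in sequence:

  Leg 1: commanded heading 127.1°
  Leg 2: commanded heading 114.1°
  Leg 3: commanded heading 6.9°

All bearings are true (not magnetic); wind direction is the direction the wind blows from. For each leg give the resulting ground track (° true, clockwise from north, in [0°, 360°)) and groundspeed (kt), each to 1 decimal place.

Leg 1: track=127.7°, groundspeed=139.2 kt
Leg 2: track=115.9°, groundspeed=138.6 kt
Leg 3: track=11.8°, groundspeed=119.3 kt

Leg 1: heading 127.1°; drift +0.6° → track 127.7°, groundspeed 139.2 kt
Leg 2: heading 114.1°; drift +1.8° → track 115.9°, groundspeed 138.6 kt
Leg 3: heading 6.9°; drift +4.9° → track 11.8°, groundspeed 119.3 kt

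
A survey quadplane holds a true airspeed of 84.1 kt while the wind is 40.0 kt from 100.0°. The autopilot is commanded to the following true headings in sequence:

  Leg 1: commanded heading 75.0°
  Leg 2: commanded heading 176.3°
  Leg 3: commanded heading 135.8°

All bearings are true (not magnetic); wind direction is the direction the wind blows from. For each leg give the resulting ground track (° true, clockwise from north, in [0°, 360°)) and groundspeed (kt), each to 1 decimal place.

Leg 1: track=55.5°, groundspeed=50.7 kt
Leg 2: track=203.8°, groundspeed=84.1 kt
Leg 3: track=160.2°, groundspeed=56.7 kt

Leg 1: heading 75.0°; drift -19.5° → track 55.5°, groundspeed 50.7 kt
Leg 2: heading 176.3°; drift +27.5° → track 203.8°, groundspeed 84.1 kt
Leg 3: heading 135.8°; drift +24.4° → track 160.2°, groundspeed 56.7 kt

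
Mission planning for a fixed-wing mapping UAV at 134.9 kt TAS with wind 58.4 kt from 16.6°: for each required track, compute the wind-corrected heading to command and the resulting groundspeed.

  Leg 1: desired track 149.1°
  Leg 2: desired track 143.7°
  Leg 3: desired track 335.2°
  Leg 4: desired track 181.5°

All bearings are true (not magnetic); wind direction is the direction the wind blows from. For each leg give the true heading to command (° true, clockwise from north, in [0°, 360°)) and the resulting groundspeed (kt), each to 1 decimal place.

Leg 1: desired track 149.1°; wind correction -18.6° → command heading 130.5°, groundspeed 167.3 kt
Leg 2: desired track 143.7°; wind correction -20.2° → command heading 123.5°, groundspeed 161.8 kt
Leg 3: desired track 335.2°; wind correction +16.6° → command heading 351.8°, groundspeed 85.4 kt
Leg 4: desired track 181.5°; wind correction -6.5° → command heading 175.0°, groundspeed 190.4 kt

Leg 1: heading=130.5°, groundspeed=167.3 kt
Leg 2: heading=123.5°, groundspeed=161.8 kt
Leg 3: heading=351.8°, groundspeed=85.4 kt
Leg 4: heading=175.0°, groundspeed=190.4 kt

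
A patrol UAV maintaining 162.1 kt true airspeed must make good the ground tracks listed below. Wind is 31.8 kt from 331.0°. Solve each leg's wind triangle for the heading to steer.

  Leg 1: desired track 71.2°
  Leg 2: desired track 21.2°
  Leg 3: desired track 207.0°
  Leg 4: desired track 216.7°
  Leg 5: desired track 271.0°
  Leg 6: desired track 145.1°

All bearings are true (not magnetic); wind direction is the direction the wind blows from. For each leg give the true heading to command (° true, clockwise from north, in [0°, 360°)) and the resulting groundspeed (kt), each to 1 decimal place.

Leg 1: desired track 71.2°; wind correction -11.1° → command heading 60.1°, groundspeed 164.7 kt
Leg 2: desired track 21.2°; wind correction -8.7° → command heading 12.5°, groundspeed 139.9 kt
Leg 3: desired track 207.0°; wind correction +9.4° → command heading 216.4°, groundspeed 177.7 kt
Leg 4: desired track 216.7°; wind correction +10.3° → command heading 227.0°, groundspeed 172.6 kt
Leg 5: desired track 271.0°; wind correction +9.8° → command heading 280.8°, groundspeed 143.8 kt
Leg 6: desired track 145.1°; wind correction -1.2° → command heading 143.9°, groundspeed 193.7 kt

Leg 1: heading=60.1°, groundspeed=164.7 kt
Leg 2: heading=12.5°, groundspeed=139.9 kt
Leg 3: heading=216.4°, groundspeed=177.7 kt
Leg 4: heading=227.0°, groundspeed=172.6 kt
Leg 5: heading=280.8°, groundspeed=143.8 kt
Leg 6: heading=143.9°, groundspeed=193.7 kt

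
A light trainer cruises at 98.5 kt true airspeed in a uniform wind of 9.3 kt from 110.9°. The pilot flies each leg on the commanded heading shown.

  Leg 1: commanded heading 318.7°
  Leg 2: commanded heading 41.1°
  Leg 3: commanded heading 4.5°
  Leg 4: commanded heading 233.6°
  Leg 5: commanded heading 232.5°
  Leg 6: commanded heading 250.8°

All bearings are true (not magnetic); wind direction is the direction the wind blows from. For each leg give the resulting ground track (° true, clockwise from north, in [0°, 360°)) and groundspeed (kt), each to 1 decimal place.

Leg 1: heading 318.7°; drift -2.3° → track 316.4°, groundspeed 106.8 kt
Leg 2: heading 41.1°; drift -5.2° → track 35.9°, groundspeed 95.7 kt
Leg 3: heading 4.5°; drift -5.0° → track 359.5°, groundspeed 101.5 kt
Leg 4: heading 233.6°; drift +4.3° → track 237.9°, groundspeed 103.8 kt
Leg 5: heading 232.5°; drift +4.4° → track 236.9°, groundspeed 103.7 kt
Leg 6: heading 250.8°; drift +3.2° → track 254.0°, groundspeed 105.8 kt

Leg 1: track=316.4°, groundspeed=106.8 kt
Leg 2: track=35.9°, groundspeed=95.7 kt
Leg 3: track=359.5°, groundspeed=101.5 kt
Leg 4: track=237.9°, groundspeed=103.8 kt
Leg 5: track=236.9°, groundspeed=103.7 kt
Leg 6: track=254.0°, groundspeed=105.8 kt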